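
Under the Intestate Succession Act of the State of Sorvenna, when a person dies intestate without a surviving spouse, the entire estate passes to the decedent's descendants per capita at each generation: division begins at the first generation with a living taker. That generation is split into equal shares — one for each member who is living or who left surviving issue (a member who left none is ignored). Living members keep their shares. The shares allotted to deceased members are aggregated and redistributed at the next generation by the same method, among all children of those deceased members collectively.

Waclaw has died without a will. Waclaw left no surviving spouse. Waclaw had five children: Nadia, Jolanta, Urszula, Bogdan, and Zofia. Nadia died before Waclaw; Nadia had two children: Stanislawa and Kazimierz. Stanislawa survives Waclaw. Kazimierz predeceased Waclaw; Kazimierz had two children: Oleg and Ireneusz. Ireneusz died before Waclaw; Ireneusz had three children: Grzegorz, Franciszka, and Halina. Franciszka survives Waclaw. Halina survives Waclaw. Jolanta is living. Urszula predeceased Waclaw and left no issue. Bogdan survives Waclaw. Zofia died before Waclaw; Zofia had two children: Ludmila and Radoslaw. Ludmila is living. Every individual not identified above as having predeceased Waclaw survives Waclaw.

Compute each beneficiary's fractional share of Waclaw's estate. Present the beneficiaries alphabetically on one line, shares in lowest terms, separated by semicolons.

Bogdan 1/4; Franciszka 1/48; Grzegorz 1/48; Halina 1/48; Jolanta 1/4; Ludmila 1/8; Oleg 1/16; Radoslaw 1/8; Stanislawa 1/8

There is no surviving spouse, so the entire estate passes to Waclaw's descendants per capita at each generation.
At generation 1 (Nadia, Jolanta, Bogdan, Zofia) there are 4 shares of (1)/4 = 1/4 each.
Living: Jolanta and Bogdan — each takes 1/4.
Deceased: Nadia and Zofia. Their combined 1/2 is pooled and carried to generation 2.
At generation 2 (Stanislawa, Kazimierz, Ludmila, Radoslaw) there are 4 shares of (1/2)/4 = 1/8 each.
Living: Stanislawa, Ludmila, and Radoslaw — each takes 1/8.
Deceased: Kazimierz. That 1/8 share is carried to generation 3.
At generation 3 (Oleg, Ireneusz) there are 2 shares of (1/8)/2 = 1/16 each.
Living: Oleg — each takes 1/16.
Deceased: Ireneusz. That 1/16 share is carried to generation 4.
At generation 4 (Grzegorz, Franciszka, Halina) there are 3 shares of (1/16)/3 = 1/48 each.
Living: Grzegorz, Franciszka, and Halina — each takes 1/48.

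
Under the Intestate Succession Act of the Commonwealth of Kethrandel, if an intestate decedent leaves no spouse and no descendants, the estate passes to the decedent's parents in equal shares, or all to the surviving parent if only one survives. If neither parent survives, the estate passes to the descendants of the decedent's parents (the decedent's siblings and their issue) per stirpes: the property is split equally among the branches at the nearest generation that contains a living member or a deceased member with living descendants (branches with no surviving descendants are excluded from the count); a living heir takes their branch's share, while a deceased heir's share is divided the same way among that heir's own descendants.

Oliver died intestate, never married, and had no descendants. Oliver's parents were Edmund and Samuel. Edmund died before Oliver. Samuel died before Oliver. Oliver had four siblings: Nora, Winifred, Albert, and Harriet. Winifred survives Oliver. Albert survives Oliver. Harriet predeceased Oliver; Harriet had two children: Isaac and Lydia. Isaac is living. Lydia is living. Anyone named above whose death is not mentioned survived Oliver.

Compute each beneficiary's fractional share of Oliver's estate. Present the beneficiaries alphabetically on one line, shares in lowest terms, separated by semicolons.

Albert 1/4; Isaac 1/8; Lydia 1/8; Nora 1/4; Winifred 1/4

Neither parent survives and there are no descendants, so the estate passes to Oliver's siblings and their issue per stirpes.
The estate is divided into 4 equal shares of 1/4 among Nora, Winifred, Albert, Harriet.
Nora is living and takes 1/4.
Winifred is living and takes 1/4.
Albert is living and takes 1/4.
Harriet predeceased; the 1/4 allotted to Harriet's branch passes to Harriet's issue by representation.
The 1/4 is divided into 2 equal shares of 1/8 among Isaac, Lydia.
Isaac is living and takes 1/8.
Lydia is living and takes 1/8.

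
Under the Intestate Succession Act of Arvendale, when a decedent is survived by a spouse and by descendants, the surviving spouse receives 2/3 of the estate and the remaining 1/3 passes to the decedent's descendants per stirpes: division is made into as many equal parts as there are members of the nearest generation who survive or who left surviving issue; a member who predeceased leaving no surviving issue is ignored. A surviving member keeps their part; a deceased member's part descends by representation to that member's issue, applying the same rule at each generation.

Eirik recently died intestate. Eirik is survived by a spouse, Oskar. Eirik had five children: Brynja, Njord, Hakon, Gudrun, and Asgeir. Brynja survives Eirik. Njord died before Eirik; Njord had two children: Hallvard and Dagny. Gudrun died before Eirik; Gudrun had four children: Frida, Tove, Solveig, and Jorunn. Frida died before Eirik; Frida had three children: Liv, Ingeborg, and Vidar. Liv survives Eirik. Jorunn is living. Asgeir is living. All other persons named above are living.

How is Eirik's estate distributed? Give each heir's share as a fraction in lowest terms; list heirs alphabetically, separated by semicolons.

Oskar, as surviving spouse, takes 2/3.
The remaining 1/3 passes to Eirik's descendants per stirpes.
The 1/3 is divided into 5 equal shares of 1/15 among Brynja, Njord, Hakon, Gudrun, Asgeir.
Brynja is living and takes 1/15.
Njord predeceased; the 1/15 allotted to Njord's branch passes to Njord's issue by representation.
The 1/15 is divided into 2 equal shares of 1/30 among Hallvard, Dagny.
Hallvard is living and takes 1/30.
Dagny is living and takes 1/30.
Hakon is living and takes 1/15.
Gudrun predeceased; the 1/15 allotted to Gudrun's branch passes to Gudrun's issue by representation.
The 1/15 is divided into 4 equal shares of 1/60 among Frida, Tove, Solveig, Jorunn.
Frida predeceased; the 1/60 allotted to Frida's branch passes to Frida's issue by representation.
The 1/60 is divided into 3 equal shares of 1/180 among Liv, Ingeborg, Vidar.
Liv is living and takes 1/180.
Ingeborg is living and takes 1/180.
Vidar is living and takes 1/180.
Tove is living and takes 1/60.
Solveig is living and takes 1/60.
Jorunn is living and takes 1/60.
Asgeir is living and takes 1/15.

Asgeir 1/15; Brynja 1/15; Dagny 1/30; Hakon 1/15; Hallvard 1/30; Ingeborg 1/180; Jorunn 1/60; Liv 1/180; Oskar 2/3; Solveig 1/60; Tove 1/60; Vidar 1/180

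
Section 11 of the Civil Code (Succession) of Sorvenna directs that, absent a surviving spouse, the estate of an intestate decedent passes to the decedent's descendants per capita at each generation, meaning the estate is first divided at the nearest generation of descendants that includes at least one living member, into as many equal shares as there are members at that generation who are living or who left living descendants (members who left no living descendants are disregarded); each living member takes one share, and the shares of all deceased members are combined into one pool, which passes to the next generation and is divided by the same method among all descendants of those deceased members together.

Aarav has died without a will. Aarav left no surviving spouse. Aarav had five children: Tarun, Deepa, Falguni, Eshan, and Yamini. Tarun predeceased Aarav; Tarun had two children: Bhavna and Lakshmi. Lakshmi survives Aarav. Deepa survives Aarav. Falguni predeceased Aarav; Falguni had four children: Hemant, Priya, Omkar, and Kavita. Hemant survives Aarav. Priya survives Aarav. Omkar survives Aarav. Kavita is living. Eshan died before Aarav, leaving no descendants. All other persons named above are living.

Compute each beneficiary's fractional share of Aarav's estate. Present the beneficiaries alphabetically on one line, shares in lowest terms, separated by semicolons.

There is no surviving spouse, so the entire estate passes to Aarav's descendants per capita at each generation.
At generation 1 (Tarun, Deepa, Falguni, Yamini) there are 4 shares of (1)/4 = 1/4 each.
Living: Deepa and Yamini — each takes 1/4.
Deceased: Tarun and Falguni. Their combined 1/2 is pooled and carried to generation 2.
At generation 2 (Bhavna, Lakshmi, Hemant, Priya, Omkar, Kavita) there are 6 shares of (1/2)/6 = 1/12 each.
Living: Bhavna, Lakshmi, Hemant, Priya, Omkar, and Kavita — each takes 1/12.

Bhavna 1/12; Deepa 1/4; Hemant 1/12; Kavita 1/12; Lakshmi 1/12; Omkar 1/12; Priya 1/12; Yamini 1/4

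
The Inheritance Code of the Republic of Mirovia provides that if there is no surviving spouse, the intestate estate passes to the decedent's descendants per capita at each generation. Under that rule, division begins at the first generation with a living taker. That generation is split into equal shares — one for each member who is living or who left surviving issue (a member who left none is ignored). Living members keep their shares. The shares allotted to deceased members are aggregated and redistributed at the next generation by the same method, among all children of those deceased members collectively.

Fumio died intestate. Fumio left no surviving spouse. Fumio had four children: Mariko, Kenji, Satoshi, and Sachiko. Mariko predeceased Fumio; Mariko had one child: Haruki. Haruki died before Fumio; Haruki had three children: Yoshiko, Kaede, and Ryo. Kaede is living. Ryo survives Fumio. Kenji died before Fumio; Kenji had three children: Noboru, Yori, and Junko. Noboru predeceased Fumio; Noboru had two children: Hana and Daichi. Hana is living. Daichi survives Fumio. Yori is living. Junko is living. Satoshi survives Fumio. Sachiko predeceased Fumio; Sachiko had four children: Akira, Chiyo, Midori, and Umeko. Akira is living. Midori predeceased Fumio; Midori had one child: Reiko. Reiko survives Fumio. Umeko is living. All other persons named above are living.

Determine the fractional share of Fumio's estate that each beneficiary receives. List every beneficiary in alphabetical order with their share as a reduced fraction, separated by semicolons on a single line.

There is no surviving spouse, so the entire estate passes to Fumio's descendants per capita at each generation.
At generation 1 (Mariko, Kenji, Satoshi, Sachiko) there are 4 shares of (1)/4 = 1/4 each.
Living: Satoshi — each takes 1/4.
Deceased: Mariko, Kenji, and Sachiko. Their combined 3/4 is pooled and carried to generation 2.
At generation 2 (Haruki, Noboru, Yori, Junko, Akira, Chiyo, Midori, Umeko) there are 8 shares of (3/4)/8 = 3/32 each.
Living: Yori, Junko, Akira, Chiyo, and Umeko — each takes 3/32.
Deceased: Haruki, Noboru, and Midori. Their combined 9/32 is pooled and carried to generation 3.
At generation 3 (Yoshiko, Kaede, Ryo, Hana, Daichi, Reiko) there are 6 shares of (9/32)/6 = 3/64 each.
Living: Yoshiko, Kaede, Ryo, Hana, Daichi, and Reiko — each takes 3/64.

Akira 3/32; Chiyo 3/32; Daichi 3/64; Hana 3/64; Junko 3/32; Kaede 3/64; Reiko 3/64; Ryo 3/64; Satoshi 1/4; Umeko 3/32; Yori 3/32; Yoshiko 3/64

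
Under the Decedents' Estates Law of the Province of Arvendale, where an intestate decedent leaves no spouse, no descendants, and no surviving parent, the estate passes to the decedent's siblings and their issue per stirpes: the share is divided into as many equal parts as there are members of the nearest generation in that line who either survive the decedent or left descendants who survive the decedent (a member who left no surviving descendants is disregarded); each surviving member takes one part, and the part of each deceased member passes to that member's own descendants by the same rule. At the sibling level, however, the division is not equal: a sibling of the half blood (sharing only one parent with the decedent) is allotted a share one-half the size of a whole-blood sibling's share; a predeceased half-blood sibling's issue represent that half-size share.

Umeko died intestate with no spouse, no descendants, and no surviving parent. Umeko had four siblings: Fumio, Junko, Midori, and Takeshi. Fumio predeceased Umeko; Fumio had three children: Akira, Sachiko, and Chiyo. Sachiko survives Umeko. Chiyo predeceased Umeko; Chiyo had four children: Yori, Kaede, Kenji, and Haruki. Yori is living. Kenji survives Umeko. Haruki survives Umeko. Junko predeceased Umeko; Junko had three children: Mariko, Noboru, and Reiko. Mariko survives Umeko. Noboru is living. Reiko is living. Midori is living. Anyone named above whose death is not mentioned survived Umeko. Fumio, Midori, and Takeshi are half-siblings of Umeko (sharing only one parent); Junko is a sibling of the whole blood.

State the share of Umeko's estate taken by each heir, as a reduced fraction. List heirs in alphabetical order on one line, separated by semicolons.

Akira 1/15; Haruki 1/60; Kaede 1/60; Kenji 1/60; Mariko 2/15; Midori 1/5; Noboru 2/15; Reiko 2/15; Sachiko 1/15; Takeshi 1/5; Yori 1/60

No spouse, descendants, or parent survives, so the estate passes to Umeko's siblings per stirpes.
Half-blood siblings count for one-half the weight of whole-blood siblings at the initial division.
Dividing 1 in proportion to weights (total weight 5/2): Fumio (weight 1/2) → 1/5; Junko (weight 1) → 2/5; Midori (weight 1/2) → 1/5; Takeshi (weight 1/2) → 1/5.
Fumio predeceased; the 1/5 allotted to Fumio's branch passes to Fumio's issue by representation.
The 1/5 is divided into 3 equal shares of 1/15 among Akira, Sachiko, Chiyo.
Akira is living and takes 1/15.
Sachiko is living and takes 1/15.
Chiyo predeceased; the 1/15 allotted to Chiyo's branch passes to Chiyo's issue by representation.
The 1/15 is divided into 4 equal shares of 1/60 among Yori, Kaede, Kenji, Haruki.
Yori is living and takes 1/60.
Kaede is living and takes 1/60.
Kenji is living and takes 1/60.
Haruki is living and takes 1/60.
Junko predeceased; the 2/5 allotted to Junko's branch passes to Junko's issue by representation.
The 2/5 is divided into 3 equal shares of 2/15 among Mariko, Noboru, Reiko.
Mariko is living and takes 2/15.
Noboru is living and takes 2/15.
Reiko is living and takes 2/15.
Midori is living and takes 1/5.
Takeshi is living and takes 1/5.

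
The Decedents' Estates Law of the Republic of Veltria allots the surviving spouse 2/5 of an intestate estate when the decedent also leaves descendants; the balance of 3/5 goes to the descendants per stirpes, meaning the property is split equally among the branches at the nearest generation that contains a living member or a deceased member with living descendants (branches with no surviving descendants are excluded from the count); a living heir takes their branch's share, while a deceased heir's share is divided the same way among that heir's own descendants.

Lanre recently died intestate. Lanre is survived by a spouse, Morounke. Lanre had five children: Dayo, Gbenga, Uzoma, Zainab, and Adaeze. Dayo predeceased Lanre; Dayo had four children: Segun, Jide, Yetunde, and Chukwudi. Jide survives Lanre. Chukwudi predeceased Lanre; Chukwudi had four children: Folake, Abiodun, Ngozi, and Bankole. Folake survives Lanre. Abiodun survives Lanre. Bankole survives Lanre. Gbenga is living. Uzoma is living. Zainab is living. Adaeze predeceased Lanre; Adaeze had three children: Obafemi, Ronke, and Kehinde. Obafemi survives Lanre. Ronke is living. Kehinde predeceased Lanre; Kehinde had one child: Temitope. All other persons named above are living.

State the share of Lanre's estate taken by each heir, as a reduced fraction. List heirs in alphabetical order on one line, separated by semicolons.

Abiodun 3/400; Bankole 3/400; Folake 3/400; Gbenga 3/25; Jide 3/100; Morounke 2/5; Ngozi 3/400; Obafemi 1/25; Ronke 1/25; Segun 3/100; Temitope 1/25; Uzoma 3/25; Yetunde 3/100; Zainab 3/25

Morounke, as surviving spouse, takes 2/5.
The remaining 3/5 passes to Lanre's descendants per stirpes.
The 3/5 is divided into 5 equal shares of 3/25 among Dayo, Gbenga, Uzoma, Zainab, Adaeze.
Dayo predeceased; the 3/25 allotted to Dayo's branch passes to Dayo's issue by representation.
The 3/25 is divided into 4 equal shares of 3/100 among Segun, Jide, Yetunde, Chukwudi.
Segun is living and takes 3/100.
Jide is living and takes 3/100.
Yetunde is living and takes 3/100.
Chukwudi predeceased; the 3/100 allotted to Chukwudi's branch passes to Chukwudi's issue by representation.
The 3/100 is divided into 4 equal shares of 3/400 among Folake, Abiodun, Ngozi, Bankole.
Folake is living and takes 3/400.
Abiodun is living and takes 3/400.
Ngozi is living and takes 3/400.
Bankole is living and takes 3/400.
Gbenga is living and takes 3/25.
Uzoma is living and takes 3/25.
Zainab is living and takes 3/25.
Adaeze predeceased; the 3/25 allotted to Adaeze's branch passes to Adaeze's issue by representation.
The 3/25 is divided into 3 equal shares of 1/25 among Obafemi, Ronke, Kehinde.
Obafemi is living and takes 1/25.
Ronke is living and takes 1/25.
Kehinde predeceased; the 1/25 allotted to Kehinde's branch passes to Kehinde's issue by representation.
Temitope is the sole taker at this level and receives the full 1/25.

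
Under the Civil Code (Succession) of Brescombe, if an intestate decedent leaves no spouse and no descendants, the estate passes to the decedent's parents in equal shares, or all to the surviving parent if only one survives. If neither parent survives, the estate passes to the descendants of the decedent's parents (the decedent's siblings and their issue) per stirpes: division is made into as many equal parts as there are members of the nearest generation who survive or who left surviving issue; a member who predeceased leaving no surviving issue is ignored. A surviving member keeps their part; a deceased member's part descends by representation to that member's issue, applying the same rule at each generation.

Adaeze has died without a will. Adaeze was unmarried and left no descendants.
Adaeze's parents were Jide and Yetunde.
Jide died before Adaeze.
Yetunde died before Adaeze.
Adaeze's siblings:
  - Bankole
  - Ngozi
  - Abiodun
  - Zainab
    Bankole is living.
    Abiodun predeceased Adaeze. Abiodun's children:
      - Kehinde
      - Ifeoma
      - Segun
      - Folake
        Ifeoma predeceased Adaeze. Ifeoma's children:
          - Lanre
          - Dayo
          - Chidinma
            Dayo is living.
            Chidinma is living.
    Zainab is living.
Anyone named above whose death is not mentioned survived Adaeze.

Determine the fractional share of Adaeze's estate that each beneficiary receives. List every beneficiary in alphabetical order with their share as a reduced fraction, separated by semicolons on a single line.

Neither parent survives and there are no descendants, so the estate passes to Adaeze's siblings and their issue per stirpes.
The estate is divided into 4 equal shares of 1/4 among Bankole, Ngozi, Abiodun, Zainab.
Bankole is living and takes 1/4.
Ngozi is living and takes 1/4.
Abiodun predeceased; the 1/4 allotted to Abiodun's branch passes to Abiodun's issue by representation.
The 1/4 is divided into 4 equal shares of 1/16 among Kehinde, Ifeoma, Segun, Folake.
Kehinde is living and takes 1/16.
Ifeoma predeceased; the 1/16 allotted to Ifeoma's branch passes to Ifeoma's issue by representation.
The 1/16 is divided into 3 equal shares of 1/48 among Lanre, Dayo, Chidinma.
Lanre is living and takes 1/48.
Dayo is living and takes 1/48.
Chidinma is living and takes 1/48.
Segun is living and takes 1/16.
Folake is living and takes 1/16.
Zainab is living and takes 1/4.

Bankole 1/4; Chidinma 1/48; Dayo 1/48; Folake 1/16; Kehinde 1/16; Lanre 1/48; Ngozi 1/4; Segun 1/16; Zainab 1/4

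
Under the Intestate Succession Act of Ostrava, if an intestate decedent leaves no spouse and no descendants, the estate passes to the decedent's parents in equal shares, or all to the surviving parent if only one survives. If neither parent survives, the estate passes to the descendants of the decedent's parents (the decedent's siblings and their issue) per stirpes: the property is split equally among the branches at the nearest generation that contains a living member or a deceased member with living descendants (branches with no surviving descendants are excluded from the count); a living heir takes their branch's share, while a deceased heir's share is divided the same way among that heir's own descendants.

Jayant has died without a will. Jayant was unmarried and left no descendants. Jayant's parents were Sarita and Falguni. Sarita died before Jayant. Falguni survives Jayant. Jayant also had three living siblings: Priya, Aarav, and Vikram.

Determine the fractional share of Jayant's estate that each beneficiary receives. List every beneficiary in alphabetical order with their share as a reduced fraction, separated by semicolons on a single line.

Only one parent, Falguni, survives, so Falguni takes the entire estate. The siblings take nothing because a surviving parent has priority.

Falguni 1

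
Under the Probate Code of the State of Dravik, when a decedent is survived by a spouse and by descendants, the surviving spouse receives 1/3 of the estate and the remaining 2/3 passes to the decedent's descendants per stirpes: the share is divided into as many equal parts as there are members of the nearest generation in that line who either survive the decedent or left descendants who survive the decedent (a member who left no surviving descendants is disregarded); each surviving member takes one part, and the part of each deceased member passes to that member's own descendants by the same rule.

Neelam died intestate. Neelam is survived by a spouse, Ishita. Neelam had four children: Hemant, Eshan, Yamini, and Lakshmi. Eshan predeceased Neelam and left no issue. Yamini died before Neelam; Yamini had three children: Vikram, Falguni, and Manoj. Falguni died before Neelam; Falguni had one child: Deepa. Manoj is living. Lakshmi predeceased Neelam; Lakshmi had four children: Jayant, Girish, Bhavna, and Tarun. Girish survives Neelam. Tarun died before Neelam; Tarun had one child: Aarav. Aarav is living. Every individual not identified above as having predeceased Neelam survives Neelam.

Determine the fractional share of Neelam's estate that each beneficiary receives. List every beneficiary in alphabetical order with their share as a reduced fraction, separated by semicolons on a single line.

Ishita, as surviving spouse, takes 1/3.
The remaining 2/3 passes to Neelam's descendants per stirpes.
Eshan left no surviving issue, so that branch lapses and is disregarded.
The 2/3 is divided into 3 equal shares of 2/9 among Hemant, Yamini, Lakshmi.
Hemant is living and takes 2/9.
Yamini predeceased; the 2/9 allotted to Yamini's branch passes to Yamini's issue by representation.
The 2/9 is divided into 3 equal shares of 2/27 among Vikram, Falguni, Manoj.
Vikram is living and takes 2/27.
Falguni predeceased; the 2/27 allotted to Falguni's branch passes to Falguni's issue by representation.
Deepa is the sole taker at this level and receives the full 2/27.
Manoj is living and takes 2/27.
Lakshmi predeceased; the 2/9 allotted to Lakshmi's branch passes to Lakshmi's issue by representation.
The 2/9 is divided into 4 equal shares of 1/18 among Jayant, Girish, Bhavna, Tarun.
Jayant is living and takes 1/18.
Girish is living and takes 1/18.
Bhavna is living and takes 1/18.
Tarun predeceased; the 1/18 allotted to Tarun's branch passes to Tarun's issue by representation.
Aarav is the sole taker at this level and receives the full 1/18.

Aarav 1/18; Bhavna 1/18; Deepa 2/27; Girish 1/18; Hemant 2/9; Ishita 1/3; Jayant 1/18; Manoj 2/27; Vikram 2/27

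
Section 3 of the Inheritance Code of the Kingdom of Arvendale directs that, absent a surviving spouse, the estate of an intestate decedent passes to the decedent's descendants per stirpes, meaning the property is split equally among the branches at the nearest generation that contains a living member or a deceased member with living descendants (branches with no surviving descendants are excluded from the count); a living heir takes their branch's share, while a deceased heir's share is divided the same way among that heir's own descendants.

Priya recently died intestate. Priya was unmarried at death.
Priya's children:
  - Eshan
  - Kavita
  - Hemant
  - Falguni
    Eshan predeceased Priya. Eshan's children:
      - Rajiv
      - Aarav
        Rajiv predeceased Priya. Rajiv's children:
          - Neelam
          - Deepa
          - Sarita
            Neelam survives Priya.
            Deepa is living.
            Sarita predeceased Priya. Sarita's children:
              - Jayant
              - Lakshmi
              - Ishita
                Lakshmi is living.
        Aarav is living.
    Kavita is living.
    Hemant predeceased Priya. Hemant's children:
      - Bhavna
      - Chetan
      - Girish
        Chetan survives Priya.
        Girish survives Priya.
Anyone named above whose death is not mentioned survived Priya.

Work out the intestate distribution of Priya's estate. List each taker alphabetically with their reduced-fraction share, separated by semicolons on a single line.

There is no surviving spouse, so the entire estate passes to Priya's descendants per stirpes.
The estate is divided into 4 equal shares of 1/4 among Eshan, Kavita, Hemant, Falguni.
Eshan predeceased; the 1/4 allotted to Eshan's branch passes to Eshan's issue by representation.
The 1/4 is divided into 2 equal shares of 1/8 among Rajiv, Aarav.
Rajiv predeceased; the 1/8 allotted to Rajiv's branch passes to Rajiv's issue by representation.
The 1/8 is divided into 3 equal shares of 1/24 among Neelam, Deepa, Sarita.
Neelam is living and takes 1/24.
Deepa is living and takes 1/24.
Sarita predeceased; the 1/24 allotted to Sarita's branch passes to Sarita's issue by representation.
The 1/24 is divided into 3 equal shares of 1/72 among Jayant, Lakshmi, Ishita.
Jayant is living and takes 1/72.
Lakshmi is living and takes 1/72.
Ishita is living and takes 1/72.
Aarav is living and takes 1/8.
Kavita is living and takes 1/4.
Hemant predeceased; the 1/4 allotted to Hemant's branch passes to Hemant's issue by representation.
The 1/4 is divided into 3 equal shares of 1/12 among Bhavna, Chetan, Girish.
Bhavna is living and takes 1/12.
Chetan is living and takes 1/12.
Girish is living and takes 1/12.
Falguni is living and takes 1/4.

Aarav 1/8; Bhavna 1/12; Chetan 1/12; Deepa 1/24; Falguni 1/4; Girish 1/12; Ishita 1/72; Jayant 1/72; Kavita 1/4; Lakshmi 1/72; Neelam 1/24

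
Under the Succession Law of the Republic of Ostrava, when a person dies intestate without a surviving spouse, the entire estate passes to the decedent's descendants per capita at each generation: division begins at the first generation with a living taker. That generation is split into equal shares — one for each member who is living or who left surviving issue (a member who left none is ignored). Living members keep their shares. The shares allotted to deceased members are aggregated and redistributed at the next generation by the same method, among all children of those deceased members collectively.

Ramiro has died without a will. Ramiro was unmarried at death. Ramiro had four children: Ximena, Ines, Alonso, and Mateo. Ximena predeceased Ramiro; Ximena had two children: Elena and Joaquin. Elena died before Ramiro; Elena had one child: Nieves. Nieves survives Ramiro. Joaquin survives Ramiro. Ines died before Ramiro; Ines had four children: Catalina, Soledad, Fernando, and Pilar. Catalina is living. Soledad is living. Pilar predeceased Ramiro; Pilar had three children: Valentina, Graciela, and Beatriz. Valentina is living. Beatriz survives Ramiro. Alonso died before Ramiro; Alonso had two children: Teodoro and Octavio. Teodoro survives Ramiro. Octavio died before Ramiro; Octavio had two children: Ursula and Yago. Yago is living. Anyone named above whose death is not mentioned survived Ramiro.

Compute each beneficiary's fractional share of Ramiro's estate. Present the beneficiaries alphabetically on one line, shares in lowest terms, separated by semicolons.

There is no surviving spouse, so the entire estate passes to Ramiro's descendants per capita at each generation.
At generation 1 (Ximena, Ines, Alonso, Mateo) there are 4 shares of (1)/4 = 1/4 each.
Living: Mateo — each takes 1/4.
Deceased: Ximena, Ines, and Alonso. Their combined 3/4 is pooled and carried to generation 2.
At generation 2 (Elena, Joaquin, Catalina, Soledad, Fernando, Pilar, Teodoro, Octavio) there are 8 shares of (3/4)/8 = 3/32 each.
Living: Joaquin, Catalina, Soledad, Fernando, and Teodoro — each takes 3/32.
Deceased: Elena, Pilar, and Octavio. Their combined 9/32 is pooled and carried to generation 3.
At generation 3 (Nieves, Valentina, Graciela, Beatriz, Ursula, Yago) there are 6 shares of (9/32)/6 = 3/64 each.
Living: Nieves, Valentina, Graciela, Beatriz, Ursula, and Yago — each takes 3/64.

Beatriz 3/64; Catalina 3/32; Fernando 3/32; Graciela 3/64; Joaquin 3/32; Mateo 1/4; Nieves 3/64; Soledad 3/32; Teodoro 3/32; Ursula 3/64; Valentina 3/64; Yago 3/64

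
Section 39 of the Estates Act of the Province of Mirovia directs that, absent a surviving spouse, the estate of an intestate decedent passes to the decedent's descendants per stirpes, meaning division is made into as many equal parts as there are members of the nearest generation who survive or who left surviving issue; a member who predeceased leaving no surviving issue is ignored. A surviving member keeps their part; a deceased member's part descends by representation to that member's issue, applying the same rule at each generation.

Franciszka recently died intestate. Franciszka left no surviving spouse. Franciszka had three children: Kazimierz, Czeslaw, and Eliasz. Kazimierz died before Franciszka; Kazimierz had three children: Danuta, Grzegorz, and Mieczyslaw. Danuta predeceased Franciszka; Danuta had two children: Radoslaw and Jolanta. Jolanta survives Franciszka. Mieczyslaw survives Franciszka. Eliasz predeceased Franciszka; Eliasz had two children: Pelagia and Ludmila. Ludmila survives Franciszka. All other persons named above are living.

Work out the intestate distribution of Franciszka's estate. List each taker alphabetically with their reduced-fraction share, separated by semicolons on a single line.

There is no surviving spouse, so the entire estate passes to Franciszka's descendants per stirpes.
The estate is divided into 3 equal shares of 1/3 among Kazimierz, Czeslaw, Eliasz.
Kazimierz predeceased; the 1/3 allotted to Kazimierz's branch passes to Kazimierz's issue by representation.
The 1/3 is divided into 3 equal shares of 1/9 among Danuta, Grzegorz, Mieczyslaw.
Danuta predeceased; the 1/9 allotted to Danuta's branch passes to Danuta's issue by representation.
The 1/9 is divided into 2 equal shares of 1/18 among Radoslaw, Jolanta.
Radoslaw is living and takes 1/18.
Jolanta is living and takes 1/18.
Grzegorz is living and takes 1/9.
Mieczyslaw is living and takes 1/9.
Czeslaw is living and takes 1/3.
Eliasz predeceased; the 1/3 allotted to Eliasz's branch passes to Eliasz's issue by representation.
The 1/3 is divided into 2 equal shares of 1/6 among Pelagia, Ludmila.
Pelagia is living and takes 1/6.
Ludmila is living and takes 1/6.

Czeslaw 1/3; Grzegorz 1/9; Jolanta 1/18; Ludmila 1/6; Mieczyslaw 1/9; Pelagia 1/6; Radoslaw 1/18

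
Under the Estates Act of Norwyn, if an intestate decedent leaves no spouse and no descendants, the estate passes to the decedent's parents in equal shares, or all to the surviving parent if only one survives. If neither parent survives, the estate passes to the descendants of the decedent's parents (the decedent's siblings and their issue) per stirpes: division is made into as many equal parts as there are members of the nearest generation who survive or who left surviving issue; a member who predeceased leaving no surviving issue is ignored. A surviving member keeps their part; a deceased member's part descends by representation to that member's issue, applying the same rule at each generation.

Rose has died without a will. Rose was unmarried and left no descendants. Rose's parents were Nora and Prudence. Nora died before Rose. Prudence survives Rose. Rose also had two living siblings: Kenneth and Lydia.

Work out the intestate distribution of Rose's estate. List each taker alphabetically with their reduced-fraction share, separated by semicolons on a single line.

Only one parent, Prudence, survives, so Prudence takes the entire estate. The siblings take nothing because a surviving parent has priority.

Prudence 1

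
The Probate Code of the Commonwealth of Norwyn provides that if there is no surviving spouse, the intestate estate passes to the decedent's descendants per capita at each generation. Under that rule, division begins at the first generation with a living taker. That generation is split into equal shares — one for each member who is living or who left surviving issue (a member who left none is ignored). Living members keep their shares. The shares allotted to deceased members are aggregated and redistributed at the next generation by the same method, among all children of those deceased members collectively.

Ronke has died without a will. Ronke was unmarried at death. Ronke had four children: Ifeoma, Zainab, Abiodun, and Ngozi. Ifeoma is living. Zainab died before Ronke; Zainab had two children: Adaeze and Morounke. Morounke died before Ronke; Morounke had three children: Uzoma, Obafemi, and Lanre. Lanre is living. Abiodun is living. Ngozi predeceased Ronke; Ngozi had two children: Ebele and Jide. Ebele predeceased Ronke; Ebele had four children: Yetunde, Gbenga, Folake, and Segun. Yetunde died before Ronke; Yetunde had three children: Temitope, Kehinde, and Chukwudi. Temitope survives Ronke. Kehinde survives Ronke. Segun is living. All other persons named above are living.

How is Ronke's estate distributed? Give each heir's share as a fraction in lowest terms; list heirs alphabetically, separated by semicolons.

Abiodun 1/4; Adaeze 1/8; Chukwudi 1/84; Folake 1/28; Gbenga 1/28; Ifeoma 1/4; Jide 1/8; Kehinde 1/84; Lanre 1/28; Obafemi 1/28; Segun 1/28; Temitope 1/84; Uzoma 1/28

There is no surviving spouse, so the entire estate passes to Ronke's descendants per capita at each generation.
At generation 1 (Ifeoma, Zainab, Abiodun, Ngozi) there are 4 shares of (1)/4 = 1/4 each.
Living: Ifeoma and Abiodun — each takes 1/4.
Deceased: Zainab and Ngozi. Their combined 1/2 is pooled and carried to generation 2.
At generation 2 (Adaeze, Morounke, Ebele, Jide) there are 4 shares of (1/2)/4 = 1/8 each.
Living: Adaeze and Jide — each takes 1/8.
Deceased: Morounke and Ebele. Their combined 1/4 is pooled and carried to generation 3.
At generation 3 (Uzoma, Obafemi, Lanre, Yetunde, Gbenga, Folake, Segun) there are 7 shares of (1/4)/7 = 1/28 each.
Living: Uzoma, Obafemi, Lanre, Gbenga, Folake, and Segun — each takes 1/28.
Deceased: Yetunde. That 1/28 share is carried to generation 4.
At generation 4 (Temitope, Kehinde, Chukwudi) there are 3 shares of (1/28)/3 = 1/84 each.
Living: Temitope, Kehinde, and Chukwudi — each takes 1/84.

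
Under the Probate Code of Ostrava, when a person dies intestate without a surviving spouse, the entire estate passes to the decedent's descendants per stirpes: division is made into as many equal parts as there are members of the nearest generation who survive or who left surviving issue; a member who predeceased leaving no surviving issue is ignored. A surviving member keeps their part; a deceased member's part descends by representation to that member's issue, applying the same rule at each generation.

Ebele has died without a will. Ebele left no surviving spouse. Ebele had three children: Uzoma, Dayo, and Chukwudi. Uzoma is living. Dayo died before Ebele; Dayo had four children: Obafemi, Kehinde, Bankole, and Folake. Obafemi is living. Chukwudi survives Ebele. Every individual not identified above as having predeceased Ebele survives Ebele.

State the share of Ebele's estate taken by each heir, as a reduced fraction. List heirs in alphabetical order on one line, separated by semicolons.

Bankole 1/12; Chukwudi 1/3; Folake 1/12; Kehinde 1/12; Obafemi 1/12; Uzoma 1/3

There is no surviving spouse, so the entire estate passes to Ebele's descendants per stirpes.
The estate is divided into 3 equal shares of 1/3 among Uzoma, Dayo, Chukwudi.
Uzoma is living and takes 1/3.
Dayo predeceased; the 1/3 allotted to Dayo's branch passes to Dayo's issue by representation.
The 1/3 is divided into 4 equal shares of 1/12 among Obafemi, Kehinde, Bankole, Folake.
Obafemi is living and takes 1/12.
Kehinde is living and takes 1/12.
Bankole is living and takes 1/12.
Folake is living and takes 1/12.
Chukwudi is living and takes 1/3.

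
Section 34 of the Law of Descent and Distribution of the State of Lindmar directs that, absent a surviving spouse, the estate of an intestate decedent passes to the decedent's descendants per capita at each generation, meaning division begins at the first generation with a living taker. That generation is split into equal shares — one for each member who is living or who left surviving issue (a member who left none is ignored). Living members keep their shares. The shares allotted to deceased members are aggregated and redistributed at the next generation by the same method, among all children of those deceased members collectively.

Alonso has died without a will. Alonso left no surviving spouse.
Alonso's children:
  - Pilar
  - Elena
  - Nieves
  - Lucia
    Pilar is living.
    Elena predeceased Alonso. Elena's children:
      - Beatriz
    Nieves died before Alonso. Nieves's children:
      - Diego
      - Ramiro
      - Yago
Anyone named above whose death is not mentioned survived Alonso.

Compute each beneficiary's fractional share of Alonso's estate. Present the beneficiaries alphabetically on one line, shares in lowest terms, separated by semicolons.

Beatriz 1/8; Diego 1/8; Lucia 1/4; Pilar 1/4; Ramiro 1/8; Yago 1/8

There is no surviving spouse, so the entire estate passes to Alonso's descendants per capita at each generation.
At generation 1 (Pilar, Elena, Nieves, Lucia) there are 4 shares of (1)/4 = 1/4 each.
Living: Pilar and Lucia — each takes 1/4.
Deceased: Elena and Nieves. Their combined 1/2 is pooled and carried to generation 2.
At generation 2 (Beatriz, Diego, Ramiro, Yago) there are 4 shares of (1/2)/4 = 1/8 each.
Living: Beatriz, Diego, Ramiro, and Yago — each takes 1/8.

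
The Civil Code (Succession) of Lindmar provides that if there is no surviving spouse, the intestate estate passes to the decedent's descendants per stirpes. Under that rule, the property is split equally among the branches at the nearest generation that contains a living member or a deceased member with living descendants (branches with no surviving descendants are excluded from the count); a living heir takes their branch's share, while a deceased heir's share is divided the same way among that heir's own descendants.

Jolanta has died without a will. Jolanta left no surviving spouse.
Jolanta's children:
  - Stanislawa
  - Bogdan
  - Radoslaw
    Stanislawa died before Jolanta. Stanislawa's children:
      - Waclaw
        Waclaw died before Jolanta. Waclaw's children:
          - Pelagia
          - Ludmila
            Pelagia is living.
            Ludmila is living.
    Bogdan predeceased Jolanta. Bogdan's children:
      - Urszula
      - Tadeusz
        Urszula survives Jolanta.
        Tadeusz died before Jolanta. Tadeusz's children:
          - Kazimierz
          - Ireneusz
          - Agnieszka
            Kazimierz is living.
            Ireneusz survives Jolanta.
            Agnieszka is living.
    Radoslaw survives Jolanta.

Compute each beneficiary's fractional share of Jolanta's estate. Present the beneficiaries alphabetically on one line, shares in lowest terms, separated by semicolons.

There is no surviving spouse, so the entire estate passes to Jolanta's descendants per stirpes.
The estate is divided into 3 equal shares of 1/3 among Stanislawa, Bogdan, Radoslaw.
Stanislawa predeceased; the 1/3 allotted to Stanislawa's branch passes to Stanislawa's issue by representation.
Waclaw's line is the sole branch at this level, so the full 1/3 passes to Waclaw's issue by representation.
The 1/3 is divided into 2 equal shares of 1/6 among Pelagia, Ludmila.
Pelagia is living and takes 1/6.
Ludmila is living and takes 1/6.
Bogdan predeceased; the 1/3 allotted to Bogdan's branch passes to Bogdan's issue by representation.
The 1/3 is divided into 2 equal shares of 1/6 among Urszula, Tadeusz.
Urszula is living and takes 1/6.
Tadeusz predeceased; the 1/6 allotted to Tadeusz's branch passes to Tadeusz's issue by representation.
The 1/6 is divided into 3 equal shares of 1/18 among Kazimierz, Ireneusz, Agnieszka.
Kazimierz is living and takes 1/18.
Ireneusz is living and takes 1/18.
Agnieszka is living and takes 1/18.
Radoslaw is living and takes 1/3.

Agnieszka 1/18; Ireneusz 1/18; Kazimierz 1/18; Ludmila 1/6; Pelagia 1/6; Radoslaw 1/3; Urszula 1/6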